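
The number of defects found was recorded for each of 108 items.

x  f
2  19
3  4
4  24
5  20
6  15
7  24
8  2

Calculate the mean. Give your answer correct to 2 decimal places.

Values: 2, 3, 4, 5, 6, 7, 8
Σfx = 19×2 + 4×3 + 24×4 + 20×5 + 15×6 + 24×7 + 2×8 = 520
n = Σf = 108
Mean = 520 / 108 = 4.8148

4.81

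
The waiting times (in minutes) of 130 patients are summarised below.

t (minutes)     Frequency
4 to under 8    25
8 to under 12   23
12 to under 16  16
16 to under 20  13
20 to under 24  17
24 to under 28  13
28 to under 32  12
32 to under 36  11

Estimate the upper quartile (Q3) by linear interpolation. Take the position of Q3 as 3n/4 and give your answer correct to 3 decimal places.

Cumulative frequencies: 25, 48, 64, 77, 94, 107, 119, 130
n = 130; position = 3n/4 = 97.5.
This falls in the class 24 to under 28: L = 24, F = 94, f = 13, h = 4.
Upper quartile ≈ 24 + ((97.5 − 94) / 13) × 4 = 25.0769

25.077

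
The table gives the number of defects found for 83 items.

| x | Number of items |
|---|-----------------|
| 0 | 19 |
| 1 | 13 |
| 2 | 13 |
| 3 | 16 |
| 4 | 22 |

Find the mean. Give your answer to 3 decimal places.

2.108

Values: 0, 1, 2, 3, 4
Σfx = 19×0 + 13×1 + 13×2 + 16×3 + 22×4 = 175
n = Σf = 83
Mean = 175 / 83 = 2.1084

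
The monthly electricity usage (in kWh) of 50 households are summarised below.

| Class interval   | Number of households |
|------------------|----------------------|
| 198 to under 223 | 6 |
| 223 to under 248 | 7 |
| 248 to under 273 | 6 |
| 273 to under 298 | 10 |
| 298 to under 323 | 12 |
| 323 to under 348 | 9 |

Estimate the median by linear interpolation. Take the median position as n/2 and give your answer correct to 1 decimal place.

Cumulative frequencies: 6, 13, 19, 29, 41, 50
n = 50; position = n/2 = 25.
This falls in the class 273 to under 298: L = 273, F = 19, f = 10, h = 25.
Median ≈ 273 + ((25 − 19) / 10) × 25 = 288.0000

288.0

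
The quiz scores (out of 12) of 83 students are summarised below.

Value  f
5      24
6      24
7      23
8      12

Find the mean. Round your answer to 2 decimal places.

6.28

Values: 5, 6, 7, 8
Σfx = 24×5 + 24×6 + 23×7 + 12×8 = 521
n = Σf = 83
Mean = 521 / 83 = 6.2771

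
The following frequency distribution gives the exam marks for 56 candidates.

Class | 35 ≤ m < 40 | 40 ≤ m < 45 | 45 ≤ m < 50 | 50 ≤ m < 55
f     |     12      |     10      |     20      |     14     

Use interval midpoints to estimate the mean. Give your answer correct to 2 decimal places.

Midpoints: 37.5, 42.5, 47.5, 52.5
Σfm = 12×37.5 + 10×42.5 + 20×47.5 + 14×52.5 = 2560
n = Σf = 56
Mean = 2560 / 56 = 45.7143

45.71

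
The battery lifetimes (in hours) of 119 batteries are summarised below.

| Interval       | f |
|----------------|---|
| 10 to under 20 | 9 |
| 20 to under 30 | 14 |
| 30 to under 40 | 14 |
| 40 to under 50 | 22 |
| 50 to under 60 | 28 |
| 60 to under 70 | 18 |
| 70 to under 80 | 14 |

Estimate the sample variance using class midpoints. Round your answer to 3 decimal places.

Midpoints: 15, 25, 35, 45, 55, 65, 75
n = 119, Σfm = 5725, mean = 48.1092
Σfm² = 311975
Σf(m − x̄)² = Σfm² − (Σfm)²/n = 311975 − 5725²/119 = 36549.5798
Sample variance = 36549.5798 / 118 = 309.7422

309.742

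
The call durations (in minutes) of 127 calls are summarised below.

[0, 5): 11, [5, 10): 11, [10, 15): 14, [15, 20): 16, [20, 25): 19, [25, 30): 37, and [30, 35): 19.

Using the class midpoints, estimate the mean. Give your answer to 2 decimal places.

Midpoints: 2.5, 7.5, 12.5, 17.5, 22.5, 27.5, 32.5
Σfm = 11×2.5 + 11×7.5 + 14×12.5 + 16×17.5 + 19×22.5 + 37×27.5 + 19×32.5 = 2627.5
n = Σf = 127
Mean = 2627.5 / 127 = 20.6890

20.69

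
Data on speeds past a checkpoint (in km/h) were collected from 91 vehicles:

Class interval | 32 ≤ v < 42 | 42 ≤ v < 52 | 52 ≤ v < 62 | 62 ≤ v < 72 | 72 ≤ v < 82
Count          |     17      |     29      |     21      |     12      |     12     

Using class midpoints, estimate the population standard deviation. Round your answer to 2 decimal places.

Midpoints: 37, 47, 57, 67, 77
n = 91, Σfm = 4917, mean = 54.0330
Σfm² = 280579
Σf(m − x̄)² = Σfm² − (Σfm)²/n = 280579 − 4917²/91 = 14898.9011
Population variance = 14898.9011 / 91 = 163.7242
Standard deviation = √163.7242 = 12.7955

12.80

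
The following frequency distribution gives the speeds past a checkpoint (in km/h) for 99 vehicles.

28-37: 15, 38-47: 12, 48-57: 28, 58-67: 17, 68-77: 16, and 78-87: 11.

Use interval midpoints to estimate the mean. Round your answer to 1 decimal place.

56.5

Midpoints: 32.5, 42.5, 52.5, 62.5, 72.5, 82.5
Σfm = 15×32.5 + 12×42.5 + 28×52.5 + 17×62.5 + 16×72.5 + 11×82.5 = 5597.5
n = Σf = 99
Mean = 5597.5 / 99 = 56.5404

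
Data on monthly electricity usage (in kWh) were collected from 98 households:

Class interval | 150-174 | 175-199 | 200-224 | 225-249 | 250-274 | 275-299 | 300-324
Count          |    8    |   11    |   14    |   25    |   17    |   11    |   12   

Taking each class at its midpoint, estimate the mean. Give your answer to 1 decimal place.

240.8

Midpoints: 162, 187, 212, 237, 262, 287, 312
Σfm = 8×162 + 11×187 + 14×212 + 25×237 + 17×262 + 11×287 + 12×312 = 23601
n = Σf = 98
Mean = 23601 / 98 = 240.8265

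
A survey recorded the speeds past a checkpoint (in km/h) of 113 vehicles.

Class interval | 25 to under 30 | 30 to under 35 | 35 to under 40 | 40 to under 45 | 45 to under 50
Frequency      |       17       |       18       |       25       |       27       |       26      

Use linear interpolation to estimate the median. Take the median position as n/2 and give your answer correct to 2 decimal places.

Cumulative frequencies: 17, 35, 60, 87, 113
n = 113; position = n/2 = 56.5.
This falls in the class 35 to under 40: L = 35, F = 35, f = 25, h = 5.
Median ≈ 35 + ((56.5 − 35) / 25) × 5 = 39.3000

39.30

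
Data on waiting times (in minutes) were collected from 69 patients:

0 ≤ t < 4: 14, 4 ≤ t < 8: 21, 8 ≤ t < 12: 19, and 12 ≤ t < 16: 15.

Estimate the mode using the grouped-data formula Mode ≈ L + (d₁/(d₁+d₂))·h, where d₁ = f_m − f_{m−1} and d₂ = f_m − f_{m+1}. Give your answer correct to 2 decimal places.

Modal class: 4 ≤ t < 8 (highest frequency 21).
d₁ = 21 − 14 = 7, d₂ = 21 − 19 = 2
Mode ≈ 4 + (7/(7+2)) × 4 = 4 + 3.1111 = 7.1111

7.11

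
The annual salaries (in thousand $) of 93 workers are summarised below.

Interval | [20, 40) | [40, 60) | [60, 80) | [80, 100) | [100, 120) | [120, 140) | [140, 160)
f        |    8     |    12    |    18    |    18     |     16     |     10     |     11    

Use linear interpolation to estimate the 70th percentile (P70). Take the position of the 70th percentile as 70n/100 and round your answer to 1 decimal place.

111.4

Cumulative frequencies: 8, 20, 38, 56, 72, 82, 93
n = 93; position = 70n/100 = 65.1.
This falls in the class [100, 120): L = 100, F = 56, f = 16, h = 20.
70th percentile ≈ 100 + ((65.1 − 56) / 16) × 20 = 111.3750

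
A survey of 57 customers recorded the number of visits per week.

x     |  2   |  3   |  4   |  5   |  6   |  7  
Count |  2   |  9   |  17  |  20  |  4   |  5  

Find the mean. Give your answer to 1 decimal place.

Values: 2, 3, 4, 5, 6, 7
Σfx = 2×2 + 9×3 + 17×4 + 20×5 + 4×6 + 5×7 = 258
n = Σf = 57
Mean = 258 / 57 = 4.5263

4.5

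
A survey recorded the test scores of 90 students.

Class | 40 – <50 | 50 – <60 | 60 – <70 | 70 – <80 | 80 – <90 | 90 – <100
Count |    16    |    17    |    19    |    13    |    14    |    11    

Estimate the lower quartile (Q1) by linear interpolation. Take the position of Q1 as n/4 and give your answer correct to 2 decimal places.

53.82

Cumulative frequencies: 16, 33, 52, 65, 79, 90
n = 90; position = n/4 = 22.5.
This falls in the class 50 – <60: L = 50, F = 16, f = 17, h = 10.
Lower quartile ≈ 50 + ((22.5 − 16) / 17) × 10 = 53.8235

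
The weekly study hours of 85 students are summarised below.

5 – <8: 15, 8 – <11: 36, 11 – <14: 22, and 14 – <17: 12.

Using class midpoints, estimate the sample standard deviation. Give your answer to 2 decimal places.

Midpoints: 6.5, 9.5, 12.5, 15.5
n = 85, Σfm = 900.5, mean = 10.5941
Σfm² = 10203.25
Σf(m − x̄)² = Σfm² − (Σfm)²/n = 10203.25 − 900.5²/85 = 663.2471
Sample variance = 663.2471 / 84 = 7.8958
Standard deviation = √7.8958 = 2.8099

2.81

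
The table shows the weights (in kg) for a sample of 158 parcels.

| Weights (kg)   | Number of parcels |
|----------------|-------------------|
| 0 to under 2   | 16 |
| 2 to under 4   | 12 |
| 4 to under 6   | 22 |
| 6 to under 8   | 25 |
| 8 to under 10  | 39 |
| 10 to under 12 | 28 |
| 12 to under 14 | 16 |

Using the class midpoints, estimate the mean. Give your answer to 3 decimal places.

Midpoints: 1, 3, 5, 7, 9, 11, 13
Σfm = 16×1 + 12×3 + 22×5 + 25×7 + 39×9 + 28×11 + 16×13 = 1204
n = Σf = 158
Mean = 1204 / 158 = 7.6203

7.620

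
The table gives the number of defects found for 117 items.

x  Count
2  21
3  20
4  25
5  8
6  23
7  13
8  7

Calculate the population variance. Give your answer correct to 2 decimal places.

Values: 2, 3, 4, 5, 6, 7, 8
n = 117, Σfx = 527, mean = 4.5043
Σfx² = 2777
Σf(x − x̄)² = Σfx² − (Σfx)²/n = 2777 − 527²/117 = 403.2479
Population variance = 403.2479 / 117 = 3.4466

3.45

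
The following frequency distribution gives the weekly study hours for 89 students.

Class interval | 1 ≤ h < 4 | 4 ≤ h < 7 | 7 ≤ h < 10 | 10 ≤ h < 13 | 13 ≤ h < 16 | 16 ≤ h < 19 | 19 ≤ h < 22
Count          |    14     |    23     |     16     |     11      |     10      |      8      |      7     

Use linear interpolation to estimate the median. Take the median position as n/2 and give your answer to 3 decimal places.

8.406

Cumulative frequencies: 14, 37, 53, 64, 74, 82, 89
n = 89; position = n/2 = 44.5.
This falls in the class 7 ≤ h < 10: L = 7, F = 37, f = 16, h = 3.
Median ≈ 7 + ((44.5 − 37) / 16) × 3 = 8.4062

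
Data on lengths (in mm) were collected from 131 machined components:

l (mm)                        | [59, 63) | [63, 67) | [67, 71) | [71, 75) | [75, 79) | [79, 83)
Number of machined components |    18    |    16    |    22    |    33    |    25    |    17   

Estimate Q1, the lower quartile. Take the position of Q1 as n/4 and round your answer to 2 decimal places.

66.69

Cumulative frequencies: 18, 34, 56, 89, 114, 131
n = 131; position = n/4 = 32.75.
This falls in the class [63, 67): L = 63, F = 18, f = 16, h = 4.
Lower quartile ≈ 63 + ((32.75 − 18) / 16) × 4 = 66.6875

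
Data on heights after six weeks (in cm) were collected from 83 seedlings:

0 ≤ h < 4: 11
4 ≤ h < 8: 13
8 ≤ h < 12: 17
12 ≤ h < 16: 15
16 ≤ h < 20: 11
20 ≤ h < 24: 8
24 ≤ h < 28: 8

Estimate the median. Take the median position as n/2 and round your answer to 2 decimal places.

Cumulative frequencies: 11, 24, 41, 56, 67, 75, 83
n = 83; position = n/2 = 41.5.
This falls in the class 12 ≤ h < 16: L = 12, F = 41, f = 15, h = 4.
Median ≈ 12 + ((41.5 − 41) / 15) × 4 = 12.1333

12.13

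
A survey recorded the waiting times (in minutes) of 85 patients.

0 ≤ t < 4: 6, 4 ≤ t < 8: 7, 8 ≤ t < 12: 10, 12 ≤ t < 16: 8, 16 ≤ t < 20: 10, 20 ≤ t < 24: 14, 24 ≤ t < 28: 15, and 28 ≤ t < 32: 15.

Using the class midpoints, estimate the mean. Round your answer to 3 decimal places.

Midpoints: 2, 6, 10, 14, 18, 22, 26, 30
Σfm = 6×2 + 7×6 + 10×10 + 8×14 + 10×18 + 14×22 + 15×26 + 15×30 = 1594
n = Σf = 85
Mean = 1594 / 85 = 18.7529

18.753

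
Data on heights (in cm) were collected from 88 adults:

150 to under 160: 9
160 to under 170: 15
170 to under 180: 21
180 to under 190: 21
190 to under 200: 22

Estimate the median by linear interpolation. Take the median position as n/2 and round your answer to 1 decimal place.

179.5

Cumulative frequencies: 9, 24, 45, 66, 88
n = 88; position = n/2 = 44.
This falls in the class 170 to under 180: L = 170, F = 24, f = 21, h = 10.
Median ≈ 170 + ((44 − 24) / 21) × 10 = 179.5238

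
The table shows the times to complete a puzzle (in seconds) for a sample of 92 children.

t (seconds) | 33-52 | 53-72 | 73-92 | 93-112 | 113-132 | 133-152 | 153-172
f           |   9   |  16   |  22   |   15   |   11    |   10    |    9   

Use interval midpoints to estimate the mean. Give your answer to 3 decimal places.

Midpoints: 42.5, 62.5, 82.5, 102.5, 122.5, 142.5, 162.5
Σfm = 9×42.5 + 16×62.5 + 22×82.5 + 15×102.5 + 11×122.5 + 10×142.5 + 9×162.5 = 8970
n = Σf = 92
Mean = 8970 / 92 = 97.5000

97.500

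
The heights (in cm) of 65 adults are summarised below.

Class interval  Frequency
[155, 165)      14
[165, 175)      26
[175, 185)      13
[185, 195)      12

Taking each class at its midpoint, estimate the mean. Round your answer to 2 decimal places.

173.54

Midpoints: 160, 170, 180, 190
Σfm = 14×160 + 26×170 + 13×180 + 12×190 = 11280
n = Σf = 65
Mean = 11280 / 65 = 173.5385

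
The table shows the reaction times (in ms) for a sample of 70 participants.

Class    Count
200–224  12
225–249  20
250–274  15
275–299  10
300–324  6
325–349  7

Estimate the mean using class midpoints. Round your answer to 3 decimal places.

Midpoints: 212, 237, 262, 287, 312, 337
Σfm = 12×212 + 20×237 + 15×262 + 10×287 + 6×312 + 7×337 = 18315
n = Σf = 70
Mean = 18315 / 70 = 261.6429

261.643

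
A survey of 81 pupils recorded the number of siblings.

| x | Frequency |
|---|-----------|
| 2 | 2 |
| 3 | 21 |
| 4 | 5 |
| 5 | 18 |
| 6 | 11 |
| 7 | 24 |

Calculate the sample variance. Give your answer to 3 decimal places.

Values: 2, 3, 4, 5, 6, 7
n = 81, Σfx = 411, mean = 5.0741
Σfx² = 2299
Σf(x − x̄)² = Σfx² − (Σfx)²/n = 2299 − 411²/81 = 213.5556
Sample variance = 213.5556 / 80 = 2.6694

2.669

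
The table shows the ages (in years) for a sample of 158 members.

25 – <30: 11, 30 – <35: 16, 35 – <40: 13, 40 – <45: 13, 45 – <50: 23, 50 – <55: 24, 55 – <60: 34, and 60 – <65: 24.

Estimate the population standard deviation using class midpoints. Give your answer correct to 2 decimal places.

10.92

Midpoints: 27.5, 32.5, 37.5, 42.5, 47.5, 52.5, 57.5, 62.5
n = 158, Σfm = 7670, mean = 48.5443
Σfm² = 391187.5
Σf(m − x̄)² = Σfm² − (Σfm)²/n = 391187.5 − 7670²/158 = 18852.6899
Population variance = 18852.6899 / 158 = 119.3208
Standard deviation = √119.3208 = 10.9234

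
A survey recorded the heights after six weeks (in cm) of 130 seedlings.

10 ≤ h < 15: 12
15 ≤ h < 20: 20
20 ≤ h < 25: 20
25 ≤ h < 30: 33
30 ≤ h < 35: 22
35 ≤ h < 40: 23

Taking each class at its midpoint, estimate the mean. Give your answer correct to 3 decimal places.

26.423

Midpoints: 12.5, 17.5, 22.5, 27.5, 32.5, 37.5
Σfm = 12×12.5 + 20×17.5 + 20×22.5 + 33×27.5 + 22×32.5 + 23×37.5 = 3435
n = Σf = 130
Mean = 3435 / 130 = 26.4231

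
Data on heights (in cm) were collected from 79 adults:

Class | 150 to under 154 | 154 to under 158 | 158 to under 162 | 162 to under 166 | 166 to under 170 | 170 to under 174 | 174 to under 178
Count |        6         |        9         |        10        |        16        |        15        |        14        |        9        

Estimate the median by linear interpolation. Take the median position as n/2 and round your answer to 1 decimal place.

165.6

Cumulative frequencies: 6, 15, 25, 41, 56, 70, 79
n = 79; position = n/2 = 39.5.
This falls in the class 162 to under 166: L = 162, F = 25, f = 16, h = 4.
Median ≈ 162 + ((39.5 − 25) / 16) × 4 = 165.6250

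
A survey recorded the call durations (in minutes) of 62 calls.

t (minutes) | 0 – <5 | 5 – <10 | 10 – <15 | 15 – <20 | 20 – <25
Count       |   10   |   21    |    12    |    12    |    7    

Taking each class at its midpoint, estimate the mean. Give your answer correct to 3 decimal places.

11.290

Midpoints: 2.5, 7.5, 12.5, 17.5, 22.5
Σfm = 10×2.5 + 21×7.5 + 12×12.5 + 12×17.5 + 7×22.5 = 700
n = Σf = 62
Mean = 700 / 62 = 11.2903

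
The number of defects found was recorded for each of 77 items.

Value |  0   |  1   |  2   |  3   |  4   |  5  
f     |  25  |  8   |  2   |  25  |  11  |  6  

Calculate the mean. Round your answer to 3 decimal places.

Values: 0, 1, 2, 3, 4, 5
Σfx = 25×0 + 8×1 + 2×2 + 25×3 + 11×4 + 6×5 = 161
n = Σf = 77
Mean = 161 / 77 = 2.0909

2.091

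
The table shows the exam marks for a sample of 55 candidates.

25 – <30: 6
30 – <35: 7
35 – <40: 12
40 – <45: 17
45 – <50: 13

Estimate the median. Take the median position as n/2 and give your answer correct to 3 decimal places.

Cumulative frequencies: 6, 13, 25, 42, 55
n = 55; position = n/2 = 27.5.
This falls in the class 40 – <45: L = 40, F = 25, f = 17, h = 5.
Median ≈ 40 + ((27.5 − 25) / 17) × 5 = 40.7353

40.735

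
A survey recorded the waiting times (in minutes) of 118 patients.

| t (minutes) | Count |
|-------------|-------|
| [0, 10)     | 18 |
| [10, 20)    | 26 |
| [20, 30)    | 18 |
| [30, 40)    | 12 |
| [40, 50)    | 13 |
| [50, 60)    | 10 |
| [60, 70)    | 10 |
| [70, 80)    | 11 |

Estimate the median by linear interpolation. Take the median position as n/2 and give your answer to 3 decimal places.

Cumulative frequencies: 18, 44, 62, 74, 87, 97, 107, 118
n = 118; position = n/2 = 59.
This falls in the class [20, 30): L = 20, F = 44, f = 18, h = 10.
Median ≈ 20 + ((59 − 44) / 18) × 10 = 28.3333

28.333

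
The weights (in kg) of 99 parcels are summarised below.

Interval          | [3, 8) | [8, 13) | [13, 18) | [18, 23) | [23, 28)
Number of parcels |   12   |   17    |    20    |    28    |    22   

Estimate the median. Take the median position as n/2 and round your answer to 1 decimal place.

Cumulative frequencies: 12, 29, 49, 77, 99
n = 99; position = n/2 = 49.5.
This falls in the class [18, 23): L = 18, F = 49, f = 28, h = 5.
Median ≈ 18 + ((49.5 − 49) / 28) × 5 = 18.0893

18.1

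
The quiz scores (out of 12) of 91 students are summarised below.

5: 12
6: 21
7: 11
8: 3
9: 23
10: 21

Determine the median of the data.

8

Cumulative frequencies: 12, 33, 44, 47, 70, 91
n = 91, so the median is the value in position (n+1)/2 = 46.
Position 46 falls at value 8.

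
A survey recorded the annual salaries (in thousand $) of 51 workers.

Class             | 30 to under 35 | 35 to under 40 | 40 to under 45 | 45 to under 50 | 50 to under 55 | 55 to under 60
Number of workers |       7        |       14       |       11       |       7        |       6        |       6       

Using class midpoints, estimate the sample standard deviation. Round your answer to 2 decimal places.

7.92

Midpoints: 32.5, 37.5, 42.5, 47.5, 52.5, 57.5
n = 51, Σfm = 2212.5, mean = 43.3824
Σfm² = 99118.75
Σf(m − x̄)² = Σfm² − (Σfm)²/n = 99118.75 − 2212.5²/51 = 3135.2941
Sample variance = 3135.2941 / 50 = 62.7059
Standard deviation = √62.7059 = 7.9187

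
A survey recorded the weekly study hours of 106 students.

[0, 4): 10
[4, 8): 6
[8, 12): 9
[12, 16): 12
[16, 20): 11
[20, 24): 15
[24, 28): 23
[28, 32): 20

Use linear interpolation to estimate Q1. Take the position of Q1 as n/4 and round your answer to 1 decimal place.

12.5

Cumulative frequencies: 10, 16, 25, 37, 48, 63, 86, 106
n = 106; position = n/4 = 26.5.
This falls in the class [12, 16): L = 12, F = 25, f = 12, h = 4.
Lower quartile ≈ 12 + ((26.5 − 25) / 12) × 4 = 12.5000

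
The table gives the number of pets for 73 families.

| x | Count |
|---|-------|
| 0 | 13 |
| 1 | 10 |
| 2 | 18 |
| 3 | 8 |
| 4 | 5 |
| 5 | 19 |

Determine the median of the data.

2

Cumulative frequencies: 13, 23, 41, 49, 54, 73
n = 73, so the median is the value in position (n+1)/2 = 37.
Position 37 falls at value 2.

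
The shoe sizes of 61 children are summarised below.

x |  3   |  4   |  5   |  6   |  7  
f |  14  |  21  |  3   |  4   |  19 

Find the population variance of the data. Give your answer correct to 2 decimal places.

Values: 3, 4, 5, 6, 7
n = 61, Σfx = 298, mean = 4.8852
Σfx² = 1612
Σf(x − x̄)² = Σfx² − (Σfx)²/n = 1612 − 298²/61 = 156.1967
Population variance = 156.1967 / 61 = 2.5606

2.56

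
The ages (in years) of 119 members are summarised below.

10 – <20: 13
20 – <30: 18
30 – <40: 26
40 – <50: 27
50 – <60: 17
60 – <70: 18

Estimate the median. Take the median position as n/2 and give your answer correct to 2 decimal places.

40.93

Cumulative frequencies: 13, 31, 57, 84, 101, 119
n = 119; position = n/2 = 59.5.
This falls in the class 40 – <50: L = 40, F = 57, f = 27, h = 10.
Median ≈ 40 + ((59.5 − 57) / 27) × 10 = 40.9259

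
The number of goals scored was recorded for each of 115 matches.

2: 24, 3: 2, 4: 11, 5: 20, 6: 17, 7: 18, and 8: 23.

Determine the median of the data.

6

Cumulative frequencies: 24, 26, 37, 57, 74, 92, 115
n = 115, so the median is the value in position (n+1)/2 = 58.
Position 58 falls at value 6.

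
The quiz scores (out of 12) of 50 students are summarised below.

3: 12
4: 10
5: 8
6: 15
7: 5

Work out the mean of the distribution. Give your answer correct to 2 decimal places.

Values: 3, 4, 5, 6, 7
Σfx = 12×3 + 10×4 + 8×5 + 15×6 + 5×7 = 241
n = Σf = 50
Mean = 241 / 50 = 4.8200

4.82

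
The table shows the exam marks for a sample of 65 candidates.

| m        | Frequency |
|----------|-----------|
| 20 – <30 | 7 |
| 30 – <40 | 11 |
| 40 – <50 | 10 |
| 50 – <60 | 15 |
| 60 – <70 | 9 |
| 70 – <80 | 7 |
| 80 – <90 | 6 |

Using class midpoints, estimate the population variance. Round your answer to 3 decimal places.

Midpoints: 25, 35, 45, 55, 65, 75, 85
n = 65, Σfm = 3455, mean = 53.1538
Σfm² = 204225
Σf(m − x̄)² = Σfm² − (Σfm)²/n = 204225 − 3455²/65 = 20578.4615
Population variance = 20578.4615 / 65 = 316.5917

316.592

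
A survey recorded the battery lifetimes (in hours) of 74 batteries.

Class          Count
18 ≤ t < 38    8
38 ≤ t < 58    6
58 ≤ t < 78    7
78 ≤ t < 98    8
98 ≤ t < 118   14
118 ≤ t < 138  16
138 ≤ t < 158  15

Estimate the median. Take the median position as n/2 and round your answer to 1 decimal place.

Cumulative frequencies: 8, 14, 21, 29, 43, 59, 74
n = 74; position = n/2 = 37.
This falls in the class 98 ≤ t < 118: L = 98, F = 29, f = 14, h = 20.
Median ≈ 98 + ((37 − 29) / 14) × 20 = 109.4286

109.4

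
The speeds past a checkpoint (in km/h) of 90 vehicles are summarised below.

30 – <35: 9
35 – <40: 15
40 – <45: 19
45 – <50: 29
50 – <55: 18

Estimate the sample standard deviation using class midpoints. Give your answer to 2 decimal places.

6.28

Midpoints: 32.5, 37.5, 42.5, 47.5, 52.5
n = 90, Σfm = 3985, mean = 44.2778
Σfm² = 179962.5
Σf(m − x̄)² = Σfm² − (Σfm)²/n = 179962.5 − 3985²/90 = 3515.5556
Sample variance = 3515.5556 / 89 = 39.5006
Standard deviation = √39.5006 = 6.2850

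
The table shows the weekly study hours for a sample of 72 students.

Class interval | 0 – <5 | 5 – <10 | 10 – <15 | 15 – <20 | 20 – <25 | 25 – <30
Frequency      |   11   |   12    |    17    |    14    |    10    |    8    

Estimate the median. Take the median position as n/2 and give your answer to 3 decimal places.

13.824

Cumulative frequencies: 11, 23, 40, 54, 64, 72
n = 72; position = n/2 = 36.
This falls in the class 10 – <15: L = 10, F = 23, f = 17, h = 5.
Median ≈ 10 + ((36 − 23) / 17) × 5 = 13.8235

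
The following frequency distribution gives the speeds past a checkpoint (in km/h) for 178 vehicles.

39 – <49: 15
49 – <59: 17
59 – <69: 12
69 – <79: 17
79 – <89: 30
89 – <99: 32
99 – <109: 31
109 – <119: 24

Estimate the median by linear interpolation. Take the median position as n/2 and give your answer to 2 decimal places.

88.33

Cumulative frequencies: 15, 32, 44, 61, 91, 123, 154, 178
n = 178; position = n/2 = 89.
This falls in the class 79 – <89: L = 79, F = 61, f = 30, h = 10.
Median ≈ 79 + ((89 − 61) / 30) × 10 = 88.3333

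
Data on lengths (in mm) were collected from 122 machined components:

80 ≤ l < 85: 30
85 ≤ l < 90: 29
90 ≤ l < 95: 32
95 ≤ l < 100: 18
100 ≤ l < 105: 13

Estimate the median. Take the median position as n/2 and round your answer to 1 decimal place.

90.3

Cumulative frequencies: 30, 59, 91, 109, 122
n = 122; position = n/2 = 61.
This falls in the class 90 ≤ l < 95: L = 90, F = 59, f = 32, h = 5.
Median ≈ 90 + ((61 − 59) / 32) × 5 = 90.3125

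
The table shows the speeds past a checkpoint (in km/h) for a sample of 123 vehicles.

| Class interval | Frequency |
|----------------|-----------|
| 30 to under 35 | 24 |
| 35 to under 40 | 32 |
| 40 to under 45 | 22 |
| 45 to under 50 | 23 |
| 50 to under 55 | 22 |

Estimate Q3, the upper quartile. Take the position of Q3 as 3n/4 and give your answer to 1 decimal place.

Cumulative frequencies: 24, 56, 78, 101, 123
n = 123; position = 3n/4 = 92.25.
This falls in the class 45 to under 50: L = 45, F = 78, f = 23, h = 5.
Upper quartile ≈ 45 + ((92.25 − 78) / 23) × 5 = 48.0978

48.1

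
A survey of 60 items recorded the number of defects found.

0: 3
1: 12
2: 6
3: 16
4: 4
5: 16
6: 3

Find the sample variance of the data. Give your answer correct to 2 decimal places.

2.97

Values: 0, 1, 2, 3, 4, 5, 6
n = 60, Σfx = 186, mean = 3.1000
Σfx² = 752
Σf(x − x̄)² = Σfx² − (Σfx)²/n = 752 − 186²/60 = 175.4000
Sample variance = 175.4000 / 59 = 2.9729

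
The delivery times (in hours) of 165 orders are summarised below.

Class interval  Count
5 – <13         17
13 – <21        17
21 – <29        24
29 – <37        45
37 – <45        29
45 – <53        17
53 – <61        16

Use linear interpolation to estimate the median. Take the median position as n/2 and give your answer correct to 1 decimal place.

Cumulative frequencies: 17, 34, 58, 103, 132, 149, 165
n = 165; position = n/2 = 82.5.
This falls in the class 29 – <37: L = 29, F = 58, f = 45, h = 8.
Median ≈ 29 + ((82.5 − 58) / 45) × 8 = 33.3556

33.4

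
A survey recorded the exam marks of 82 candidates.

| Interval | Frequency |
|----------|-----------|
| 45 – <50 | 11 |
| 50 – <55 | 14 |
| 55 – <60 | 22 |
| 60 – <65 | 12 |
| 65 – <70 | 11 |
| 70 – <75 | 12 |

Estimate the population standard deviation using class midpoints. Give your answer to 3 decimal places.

Midpoints: 47.5, 52.5, 57.5, 62.5, 67.5, 72.5
n = 82, Σfm = 4885, mean = 59.5732
Σfm² = 296212.5
Σf(m − x̄)² = Σfm² − (Σfm)²/n = 296212.5 − 4885²/82 = 5197.5610
Population variance = 5197.5610 / 82 = 63.3849
Standard deviation = √63.3849 = 7.9615

7.961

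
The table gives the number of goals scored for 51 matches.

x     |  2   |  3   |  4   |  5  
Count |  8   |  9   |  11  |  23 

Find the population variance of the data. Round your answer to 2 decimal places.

1.25

Values: 2, 3, 4, 5
n = 51, Σfx = 202, mean = 3.9608
Σfx² = 864
Σf(x − x̄)² = Σfx² − (Σfx)²/n = 864 − 202²/51 = 63.9216
Population variance = 63.9216 / 51 = 1.2534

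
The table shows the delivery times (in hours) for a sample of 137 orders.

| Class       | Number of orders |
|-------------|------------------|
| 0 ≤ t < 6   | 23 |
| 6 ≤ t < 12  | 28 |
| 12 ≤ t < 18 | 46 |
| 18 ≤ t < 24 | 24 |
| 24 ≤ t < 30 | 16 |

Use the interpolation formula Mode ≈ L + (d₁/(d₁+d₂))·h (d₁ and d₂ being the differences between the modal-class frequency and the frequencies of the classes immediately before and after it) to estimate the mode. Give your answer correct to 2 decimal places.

Modal class: 12 ≤ t < 18 (highest frequency 46).
d₁ = 46 − 28 = 18, d₂ = 46 − 24 = 22
Mode ≈ 12 + (18/(18+22)) × 6 = 12 + 2.7000 = 14.7000

14.70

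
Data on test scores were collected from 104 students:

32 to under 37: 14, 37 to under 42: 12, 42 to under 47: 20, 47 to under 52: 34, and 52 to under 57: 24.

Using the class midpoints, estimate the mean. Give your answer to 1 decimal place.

Midpoints: 34.5, 39.5, 44.5, 49.5, 54.5
Σfm = 14×34.5 + 12×39.5 + 20×44.5 + 34×49.5 + 24×54.5 = 4838
n = Σf = 104
Mean = 4838 / 104 = 46.5192

46.5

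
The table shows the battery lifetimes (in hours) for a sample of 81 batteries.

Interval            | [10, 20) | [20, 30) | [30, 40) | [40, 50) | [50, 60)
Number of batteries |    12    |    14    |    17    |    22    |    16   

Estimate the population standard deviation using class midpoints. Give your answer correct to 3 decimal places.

Midpoints: 15, 25, 35, 45, 55
n = 81, Σfm = 2995, mean = 36.9753
Σfm² = 125225
Σf(m − x̄)² = Σfm² − (Σfm)²/n = 125225 − 2995²/81 = 14483.9506
Population variance = 14483.9506 / 81 = 178.8142
Standard deviation = √178.8142 = 13.3721

13.372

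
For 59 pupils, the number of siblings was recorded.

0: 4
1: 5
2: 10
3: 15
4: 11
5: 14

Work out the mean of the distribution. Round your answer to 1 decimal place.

3.1

Values: 0, 1, 2, 3, 4, 5
Σfx = 4×0 + 5×1 + 10×2 + 15×3 + 11×4 + 14×5 = 184
n = Σf = 59
Mean = 184 / 59 = 3.1186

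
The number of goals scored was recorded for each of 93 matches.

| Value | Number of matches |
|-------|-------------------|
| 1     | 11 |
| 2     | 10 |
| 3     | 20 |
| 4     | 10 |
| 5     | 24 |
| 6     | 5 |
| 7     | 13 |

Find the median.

Cumulative frequencies: 11, 21, 41, 51, 75, 80, 93
n = 93, so the median is the value in position (n+1)/2 = 47.
Position 47 falls at value 4.

4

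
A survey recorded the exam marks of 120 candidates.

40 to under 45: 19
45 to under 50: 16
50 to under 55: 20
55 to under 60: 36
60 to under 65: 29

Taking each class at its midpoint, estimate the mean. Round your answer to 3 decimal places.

54.167

Midpoints: 42.5, 47.5, 52.5, 57.5, 62.5
Σfm = 19×42.5 + 16×47.5 + 20×52.5 + 36×57.5 + 29×62.5 = 6500
n = Σf = 120
Mean = 6500 / 120 = 54.1667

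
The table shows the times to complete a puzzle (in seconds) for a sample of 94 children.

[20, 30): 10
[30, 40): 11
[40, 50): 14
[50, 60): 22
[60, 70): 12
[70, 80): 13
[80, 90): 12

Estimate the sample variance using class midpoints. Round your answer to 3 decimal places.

343.354

Midpoints: 25, 35, 45, 55, 65, 75, 85
n = 94, Σfm = 5250, mean = 55.8511
Σfm² = 325150
Σf(m − x̄)² = Σfm² − (Σfm)²/n = 325150 − 5250²/94 = 31931.9149
Sample variance = 31931.9149 / 93 = 343.3539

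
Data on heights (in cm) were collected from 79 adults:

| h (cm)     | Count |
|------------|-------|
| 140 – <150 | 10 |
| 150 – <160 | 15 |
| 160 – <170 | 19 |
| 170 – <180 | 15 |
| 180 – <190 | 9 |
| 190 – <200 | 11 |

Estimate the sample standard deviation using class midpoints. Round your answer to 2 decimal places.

Midpoints: 145, 155, 165, 175, 185, 195
n = 79, Σfm = 13345, mean = 168.9241
Σfm² = 2273575
Σf(m − x̄)² = Σfm² − (Σfm)²/n = 2273575 − 13345²/79 = 19283.5443
Sample variance = 19283.5443 / 78 = 247.2249
Standard deviation = √247.2249 = 15.7234

15.72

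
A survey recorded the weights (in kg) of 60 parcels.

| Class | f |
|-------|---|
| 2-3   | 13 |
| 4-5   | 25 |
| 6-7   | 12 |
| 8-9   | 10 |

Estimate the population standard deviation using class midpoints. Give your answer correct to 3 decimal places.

Midpoints: 2.5, 4.5, 6.5, 8.5
n = 60, Σfm = 308, mean = 5.1333
Σfm² = 1817
Σf(m − x̄)² = Σfm² − (Σfm)²/n = 1817 − 308²/60 = 235.9333
Population variance = 235.9333 / 60 = 3.9322
Standard deviation = √3.9322 = 1.9830

1.983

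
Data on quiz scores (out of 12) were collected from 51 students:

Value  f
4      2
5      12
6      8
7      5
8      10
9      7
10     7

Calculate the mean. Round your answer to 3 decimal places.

Values: 4, 5, 6, 7, 8, 9, 10
Σfx = 2×4 + 12×5 + 8×6 + 5×7 + 10×8 + 7×9 + 7×10 = 364
n = Σf = 51
Mean = 364 / 51 = 7.1373

7.137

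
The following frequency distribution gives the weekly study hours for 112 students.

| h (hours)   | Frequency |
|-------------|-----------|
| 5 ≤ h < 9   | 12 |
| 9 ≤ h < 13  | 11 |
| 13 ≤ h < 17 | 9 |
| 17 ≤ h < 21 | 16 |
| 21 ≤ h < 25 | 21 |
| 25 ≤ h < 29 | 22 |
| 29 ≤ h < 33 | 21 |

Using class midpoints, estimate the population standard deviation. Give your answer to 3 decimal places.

Midpoints: 7, 11, 15, 19, 23, 27, 31
n = 112, Σfm = 2372, mean = 21.1786
Σfm² = 57048
Σf(m − x̄)² = Σfm² − (Σfm)²/n = 57048 − 2372²/112 = 6812.4286
Population variance = 6812.4286 / 112 = 60.8253
Standard deviation = √60.8253 = 7.7991

7.799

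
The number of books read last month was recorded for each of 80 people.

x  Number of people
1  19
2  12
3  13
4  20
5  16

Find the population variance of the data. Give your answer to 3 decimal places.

2.149

Values: 1, 2, 3, 4, 5
n = 80, Σfx = 242, mean = 3.0250
Σfx² = 904
Σf(x − x̄)² = Σfx² − (Σfx)²/n = 904 − 242²/80 = 171.9500
Population variance = 171.9500 / 80 = 2.1494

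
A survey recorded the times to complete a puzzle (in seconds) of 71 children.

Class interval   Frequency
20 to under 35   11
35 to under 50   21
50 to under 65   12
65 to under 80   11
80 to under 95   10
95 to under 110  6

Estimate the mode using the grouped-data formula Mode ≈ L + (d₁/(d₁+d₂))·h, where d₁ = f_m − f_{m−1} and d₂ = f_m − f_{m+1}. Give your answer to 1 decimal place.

Modal class: 35 to under 50 (highest frequency 21).
d₁ = 21 − 11 = 10, d₂ = 21 − 12 = 9
Mode ≈ 35 + (10/(10+9)) × 15 = 35 + 7.8947 = 42.8947

42.9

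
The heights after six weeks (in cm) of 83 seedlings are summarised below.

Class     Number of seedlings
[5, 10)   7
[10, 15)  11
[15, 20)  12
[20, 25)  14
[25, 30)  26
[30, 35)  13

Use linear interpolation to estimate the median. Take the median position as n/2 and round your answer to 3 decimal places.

24.107

Cumulative frequencies: 7, 18, 30, 44, 70, 83
n = 83; position = n/2 = 41.5.
This falls in the class [20, 25): L = 20, F = 30, f = 14, h = 5.
Median ≈ 20 + ((41.5 − 30) / 14) × 5 = 24.1071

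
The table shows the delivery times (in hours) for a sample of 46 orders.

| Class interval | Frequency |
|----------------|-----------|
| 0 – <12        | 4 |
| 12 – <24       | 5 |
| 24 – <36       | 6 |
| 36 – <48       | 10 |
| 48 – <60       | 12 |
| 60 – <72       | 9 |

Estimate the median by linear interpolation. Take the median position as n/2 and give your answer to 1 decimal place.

Cumulative frequencies: 4, 9, 15, 25, 37, 46
n = 46; position = n/2 = 23.
This falls in the class 36 – <48: L = 36, F = 15, f = 10, h = 12.
Median ≈ 36 + ((23 − 15) / 10) × 12 = 45.6000

45.6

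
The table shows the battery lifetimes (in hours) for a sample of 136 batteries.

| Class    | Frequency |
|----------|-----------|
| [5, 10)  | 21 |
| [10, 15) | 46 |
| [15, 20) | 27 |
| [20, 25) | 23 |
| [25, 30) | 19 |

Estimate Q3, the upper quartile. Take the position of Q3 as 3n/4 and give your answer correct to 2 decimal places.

Cumulative frequencies: 21, 67, 94, 117, 136
n = 136; position = 3n/4 = 102.
This falls in the class [20, 25): L = 20, F = 94, f = 23, h = 5.
Upper quartile ≈ 20 + ((102 − 94) / 23) × 5 = 21.7391

21.74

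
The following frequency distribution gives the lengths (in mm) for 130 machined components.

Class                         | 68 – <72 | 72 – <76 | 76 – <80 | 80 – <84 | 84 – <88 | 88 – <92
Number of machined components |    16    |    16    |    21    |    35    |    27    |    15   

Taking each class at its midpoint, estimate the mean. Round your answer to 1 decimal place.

Midpoints: 70, 74, 78, 82, 86, 90
Σfm = 16×70 + 16×74 + 21×78 + 35×82 + 27×86 + 15×90 = 10484
n = Σf = 130
Mean = 10484 / 130 = 80.6462

80.6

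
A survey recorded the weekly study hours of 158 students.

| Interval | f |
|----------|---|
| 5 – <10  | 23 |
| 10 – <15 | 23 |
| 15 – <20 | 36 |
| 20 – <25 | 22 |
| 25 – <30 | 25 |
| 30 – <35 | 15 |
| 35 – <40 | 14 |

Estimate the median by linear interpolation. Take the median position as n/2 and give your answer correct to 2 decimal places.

Cumulative frequencies: 23, 46, 82, 104, 129, 144, 158
n = 158; position = n/2 = 79.
This falls in the class 15 – <20: L = 15, F = 46, f = 36, h = 5.
Median ≈ 15 + ((79 − 46) / 36) × 5 = 19.5833

19.58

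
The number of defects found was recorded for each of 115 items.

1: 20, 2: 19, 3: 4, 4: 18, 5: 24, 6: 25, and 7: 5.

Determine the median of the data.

Cumulative frequencies: 20, 39, 43, 61, 85, 110, 115
n = 115, so the median is the value in position (n+1)/2 = 58.
Position 58 falls at value 4.

4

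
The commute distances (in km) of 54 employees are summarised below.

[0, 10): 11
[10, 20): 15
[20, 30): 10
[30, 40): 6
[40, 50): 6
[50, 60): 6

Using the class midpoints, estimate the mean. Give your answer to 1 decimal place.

24.8

Midpoints: 5, 15, 25, 35, 45, 55
Σfm = 11×5 + 15×15 + 10×25 + 6×35 + 6×45 + 6×55 = 1340
n = Σf = 54
Mean = 1340 / 54 = 24.8148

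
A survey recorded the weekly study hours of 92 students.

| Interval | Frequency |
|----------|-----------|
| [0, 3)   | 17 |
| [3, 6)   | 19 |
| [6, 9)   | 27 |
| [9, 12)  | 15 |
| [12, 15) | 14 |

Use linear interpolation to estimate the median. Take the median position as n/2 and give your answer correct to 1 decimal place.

Cumulative frequencies: 17, 36, 63, 78, 92
n = 92; position = n/2 = 46.
This falls in the class [6, 9): L = 6, F = 36, f = 27, h = 3.
Median ≈ 6 + ((46 − 36) / 27) × 3 = 7.1111

7.1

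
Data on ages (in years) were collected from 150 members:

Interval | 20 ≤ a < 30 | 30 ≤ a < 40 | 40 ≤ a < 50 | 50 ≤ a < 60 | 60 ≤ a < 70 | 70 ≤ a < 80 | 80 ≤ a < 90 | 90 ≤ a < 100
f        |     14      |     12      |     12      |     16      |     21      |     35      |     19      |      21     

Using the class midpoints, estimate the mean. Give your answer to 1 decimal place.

65.3

Midpoints: 25, 35, 45, 55, 65, 75, 85, 95
Σfm = 14×25 + 12×35 + 12×45 + 16×55 + 21×65 + 35×75 + 19×85 + 21×95 = 9790
n = Σf = 150
Mean = 9790 / 150 = 65.2667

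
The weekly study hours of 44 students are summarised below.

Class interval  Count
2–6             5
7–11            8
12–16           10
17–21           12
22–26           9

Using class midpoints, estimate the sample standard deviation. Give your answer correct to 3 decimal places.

6.503

Midpoints: 4, 9, 14, 19, 24
n = 44, Σfm = 676, mean = 15.3636
Σfm² = 12204
Σf(m − x̄)² = Σfm² − (Σfm)²/n = 12204 − 676²/44 = 1818.1818
Sample variance = 1818.1818 / 43 = 42.2833
Standard deviation = √42.2833 = 6.5026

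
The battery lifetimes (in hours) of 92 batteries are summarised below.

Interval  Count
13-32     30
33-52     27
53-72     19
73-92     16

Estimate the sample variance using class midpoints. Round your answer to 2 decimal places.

Midpoints: 22.5, 42.5, 62.5, 82.5
n = 92, Σfm = 4330, mean = 47.0652
Σfm² = 247075
Σf(m − x̄)² = Σfm² − (Σfm)²/n = 247075 − 4330²/92 = 43282.6087
Sample variance = 43282.6087 / 91 = 475.6331

475.63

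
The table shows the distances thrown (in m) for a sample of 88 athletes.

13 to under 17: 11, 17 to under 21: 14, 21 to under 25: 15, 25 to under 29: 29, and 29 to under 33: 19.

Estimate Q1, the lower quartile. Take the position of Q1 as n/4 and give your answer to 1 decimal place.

20.1

Cumulative frequencies: 11, 25, 40, 69, 88
n = 88; position = n/4 = 22.
This falls in the class 17 to under 21: L = 17, F = 11, f = 14, h = 4.
Lower quartile ≈ 17 + ((22 − 11) / 14) × 4 = 20.1429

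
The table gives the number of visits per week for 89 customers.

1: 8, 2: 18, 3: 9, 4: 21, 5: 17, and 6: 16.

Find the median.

4

Cumulative frequencies: 8, 26, 35, 56, 73, 89
n = 89, so the median is the value in position (n+1)/2 = 45.
Position 45 falls at value 4.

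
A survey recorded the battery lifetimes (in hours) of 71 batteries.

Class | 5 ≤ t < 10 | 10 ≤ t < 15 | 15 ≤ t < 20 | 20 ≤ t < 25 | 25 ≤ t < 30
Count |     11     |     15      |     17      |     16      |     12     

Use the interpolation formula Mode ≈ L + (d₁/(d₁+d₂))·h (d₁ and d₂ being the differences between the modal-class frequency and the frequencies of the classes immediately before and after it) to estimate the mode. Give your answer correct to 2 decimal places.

18.33

Modal class: 15 ≤ t < 20 (highest frequency 17).
d₁ = 17 − 15 = 2, d₂ = 17 − 16 = 1
Mode ≈ 15 + (2/(2+1)) × 5 = 15 + 3.3333 = 18.3333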